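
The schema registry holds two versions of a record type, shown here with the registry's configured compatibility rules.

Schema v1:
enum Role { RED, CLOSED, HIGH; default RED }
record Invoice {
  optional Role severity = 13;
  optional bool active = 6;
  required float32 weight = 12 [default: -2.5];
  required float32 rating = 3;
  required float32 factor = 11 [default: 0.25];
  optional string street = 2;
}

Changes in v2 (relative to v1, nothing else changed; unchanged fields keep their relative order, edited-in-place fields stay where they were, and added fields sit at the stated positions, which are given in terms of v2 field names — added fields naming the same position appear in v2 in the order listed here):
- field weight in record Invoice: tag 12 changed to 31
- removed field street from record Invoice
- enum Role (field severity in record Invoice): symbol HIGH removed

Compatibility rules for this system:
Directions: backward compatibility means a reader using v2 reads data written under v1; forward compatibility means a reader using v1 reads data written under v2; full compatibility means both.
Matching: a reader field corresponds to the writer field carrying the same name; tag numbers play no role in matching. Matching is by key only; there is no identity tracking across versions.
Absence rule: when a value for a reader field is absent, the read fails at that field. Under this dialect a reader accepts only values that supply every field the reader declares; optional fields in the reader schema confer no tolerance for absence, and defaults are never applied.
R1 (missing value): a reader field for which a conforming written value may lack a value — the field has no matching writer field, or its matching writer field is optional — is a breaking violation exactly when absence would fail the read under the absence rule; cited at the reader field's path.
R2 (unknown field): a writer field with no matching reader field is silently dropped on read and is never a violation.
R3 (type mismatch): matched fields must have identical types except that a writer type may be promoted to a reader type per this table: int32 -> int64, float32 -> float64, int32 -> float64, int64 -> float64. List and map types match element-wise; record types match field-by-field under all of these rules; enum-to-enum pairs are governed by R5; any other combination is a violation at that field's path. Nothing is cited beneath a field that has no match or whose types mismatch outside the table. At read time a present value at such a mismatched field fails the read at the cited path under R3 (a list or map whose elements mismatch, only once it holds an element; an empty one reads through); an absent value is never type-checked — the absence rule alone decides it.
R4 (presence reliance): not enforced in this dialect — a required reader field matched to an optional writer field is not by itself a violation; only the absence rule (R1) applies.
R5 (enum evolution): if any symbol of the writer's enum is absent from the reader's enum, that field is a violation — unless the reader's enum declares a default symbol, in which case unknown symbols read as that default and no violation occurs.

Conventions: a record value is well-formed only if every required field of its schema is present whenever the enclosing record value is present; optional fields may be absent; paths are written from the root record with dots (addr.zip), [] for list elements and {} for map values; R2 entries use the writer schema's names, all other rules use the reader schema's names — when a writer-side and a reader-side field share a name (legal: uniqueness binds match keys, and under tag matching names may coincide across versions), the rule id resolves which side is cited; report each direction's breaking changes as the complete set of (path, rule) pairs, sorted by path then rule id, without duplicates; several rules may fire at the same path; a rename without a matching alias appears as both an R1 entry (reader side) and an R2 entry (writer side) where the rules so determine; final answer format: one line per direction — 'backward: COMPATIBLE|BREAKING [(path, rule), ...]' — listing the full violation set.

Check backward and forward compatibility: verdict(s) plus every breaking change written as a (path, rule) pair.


backward: BREAKING [(active, R1), (severity, R1)]; forward: BREAKING [(active, R1), (severity, R1), (street, R1)]

in Invoice below, arrows point writer -> reader
checking backward for Invoice: reader v2 against writer v1:
  severity: Role -> Role, writer optional; from severity
  active: bool -> bool, writer optional; from active
  weight: float32 -> float32, writer required; from weight
  rating: float32 -> float32, writer required; from rating
  factor: float32 -> float32, writer required; from factor
  writer field street has no reader counterpart
  violation R1 at active
  violation R1 at severity
  backward on Invoice therefore BREAKING (2)
checking forward for Invoice: reader v1 against writer v2:
  severity: Role -> Role, writer optional; from severity
  active: bool -> bool, writer optional; from active
  weight: float32 -> float32, writer required; from weight
  rating: float32 -> float32, writer required; from rating
  factor: float32 -> float32, writer required; from factor
  street: no writer match
  violation R1 at active
  violation R1 at severity
  violation R1 at street
  forward on Invoice therefore BREAKING (3)


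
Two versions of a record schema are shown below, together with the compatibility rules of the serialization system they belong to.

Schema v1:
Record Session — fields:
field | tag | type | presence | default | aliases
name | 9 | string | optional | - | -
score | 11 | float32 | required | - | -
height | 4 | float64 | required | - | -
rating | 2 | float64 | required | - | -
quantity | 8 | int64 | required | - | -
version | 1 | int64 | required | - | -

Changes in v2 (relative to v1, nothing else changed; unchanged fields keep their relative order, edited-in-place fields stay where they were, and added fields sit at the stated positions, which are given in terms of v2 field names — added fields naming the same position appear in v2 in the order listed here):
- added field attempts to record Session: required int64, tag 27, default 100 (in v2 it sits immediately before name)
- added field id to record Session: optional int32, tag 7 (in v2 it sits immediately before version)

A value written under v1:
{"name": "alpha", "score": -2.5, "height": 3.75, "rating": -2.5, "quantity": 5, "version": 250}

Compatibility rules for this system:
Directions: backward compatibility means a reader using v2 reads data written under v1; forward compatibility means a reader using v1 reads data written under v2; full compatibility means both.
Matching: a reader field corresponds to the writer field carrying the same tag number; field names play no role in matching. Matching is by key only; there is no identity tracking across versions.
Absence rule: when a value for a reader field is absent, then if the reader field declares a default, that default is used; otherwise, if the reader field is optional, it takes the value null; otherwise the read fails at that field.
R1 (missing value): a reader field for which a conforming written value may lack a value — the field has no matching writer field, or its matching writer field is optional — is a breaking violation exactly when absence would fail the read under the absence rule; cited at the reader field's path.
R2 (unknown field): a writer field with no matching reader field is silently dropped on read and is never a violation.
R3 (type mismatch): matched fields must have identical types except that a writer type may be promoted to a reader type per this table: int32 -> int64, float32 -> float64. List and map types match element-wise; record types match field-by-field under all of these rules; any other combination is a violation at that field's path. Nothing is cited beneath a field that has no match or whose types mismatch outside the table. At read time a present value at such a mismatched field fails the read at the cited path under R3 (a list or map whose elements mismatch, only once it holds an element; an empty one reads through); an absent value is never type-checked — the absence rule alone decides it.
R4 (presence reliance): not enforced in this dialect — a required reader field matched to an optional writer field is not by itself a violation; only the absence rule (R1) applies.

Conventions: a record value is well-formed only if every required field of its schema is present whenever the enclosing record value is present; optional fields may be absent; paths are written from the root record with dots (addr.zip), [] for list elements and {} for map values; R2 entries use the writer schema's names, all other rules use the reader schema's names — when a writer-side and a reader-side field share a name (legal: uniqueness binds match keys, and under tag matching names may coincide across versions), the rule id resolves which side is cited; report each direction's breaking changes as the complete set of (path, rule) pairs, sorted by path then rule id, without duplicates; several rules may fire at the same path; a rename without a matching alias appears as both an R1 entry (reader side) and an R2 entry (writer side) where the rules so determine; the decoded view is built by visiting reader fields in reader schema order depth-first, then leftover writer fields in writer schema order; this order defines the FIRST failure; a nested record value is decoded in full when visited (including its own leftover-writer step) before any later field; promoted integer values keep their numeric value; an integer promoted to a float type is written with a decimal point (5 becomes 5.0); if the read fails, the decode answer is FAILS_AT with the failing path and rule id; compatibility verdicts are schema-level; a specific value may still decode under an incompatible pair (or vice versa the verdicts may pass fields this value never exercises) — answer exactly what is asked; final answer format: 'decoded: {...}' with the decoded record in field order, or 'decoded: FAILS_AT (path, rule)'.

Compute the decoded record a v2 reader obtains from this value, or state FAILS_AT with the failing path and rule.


each type pair in Session: writer, then reader
decode (reader v2):
  attempts := 100 (missing; default applied)
  name := "alpha"
  score := -2.5
  height := 3.75
  rating := -2.5
  quantity := 5
  id := null (missing; optional => null)
  version := 250
  => decoded: {"attempts": 100, "name": "alpha", "score": -2.5, "height": 3.75, "rating": -2.5, "quantity": 5, "id": null, "version": 250}

decoded: {"attempts": 100, "name": "alpha", "score": -2.5, "height": 3.75, "rating": -2.5, "quantity": 5, "id": null, "version": 250}


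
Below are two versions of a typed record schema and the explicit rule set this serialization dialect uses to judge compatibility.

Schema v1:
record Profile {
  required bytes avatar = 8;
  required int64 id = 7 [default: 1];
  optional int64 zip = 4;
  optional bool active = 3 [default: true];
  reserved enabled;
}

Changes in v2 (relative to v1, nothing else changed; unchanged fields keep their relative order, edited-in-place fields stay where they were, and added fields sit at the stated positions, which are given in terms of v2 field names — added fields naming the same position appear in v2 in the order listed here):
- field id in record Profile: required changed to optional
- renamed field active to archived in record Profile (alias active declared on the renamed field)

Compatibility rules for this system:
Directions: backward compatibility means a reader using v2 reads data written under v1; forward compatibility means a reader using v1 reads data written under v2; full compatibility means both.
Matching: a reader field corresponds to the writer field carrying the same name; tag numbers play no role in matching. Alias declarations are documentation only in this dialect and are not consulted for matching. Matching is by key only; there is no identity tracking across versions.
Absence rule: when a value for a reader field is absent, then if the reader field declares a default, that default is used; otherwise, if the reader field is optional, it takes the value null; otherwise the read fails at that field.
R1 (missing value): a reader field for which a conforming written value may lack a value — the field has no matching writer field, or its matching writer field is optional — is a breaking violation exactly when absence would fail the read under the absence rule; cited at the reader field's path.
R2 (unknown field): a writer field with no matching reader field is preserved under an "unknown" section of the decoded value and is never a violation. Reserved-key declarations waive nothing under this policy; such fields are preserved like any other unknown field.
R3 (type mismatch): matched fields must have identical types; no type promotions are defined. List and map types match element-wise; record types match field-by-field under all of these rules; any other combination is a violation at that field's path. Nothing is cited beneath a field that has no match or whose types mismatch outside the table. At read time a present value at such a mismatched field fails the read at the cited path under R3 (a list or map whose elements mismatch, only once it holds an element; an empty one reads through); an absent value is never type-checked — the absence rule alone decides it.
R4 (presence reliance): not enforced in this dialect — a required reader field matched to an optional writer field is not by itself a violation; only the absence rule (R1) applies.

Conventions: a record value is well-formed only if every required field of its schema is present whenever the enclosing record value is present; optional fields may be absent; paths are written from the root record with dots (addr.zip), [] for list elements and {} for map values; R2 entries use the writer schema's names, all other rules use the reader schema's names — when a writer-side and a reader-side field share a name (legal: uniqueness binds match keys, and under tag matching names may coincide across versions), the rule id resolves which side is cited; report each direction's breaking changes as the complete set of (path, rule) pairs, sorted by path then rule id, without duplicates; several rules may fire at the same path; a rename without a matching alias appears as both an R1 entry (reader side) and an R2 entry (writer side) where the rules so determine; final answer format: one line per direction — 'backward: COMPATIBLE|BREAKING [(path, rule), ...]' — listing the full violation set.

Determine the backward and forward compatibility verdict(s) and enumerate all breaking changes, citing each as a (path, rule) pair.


backward: COMPATIBLE []; forward: COMPATIBLE []

arrows below run writer -> reader for Profile
backward pass over Profile, reader schema v2, writer schema v1:
  avatar: paired with writer avatar (bytes -> bytes; writer required)
  id: paired with writer id (int64 -> int64; writer required)
  zip: paired with writer zip (int64 -> int64; writer optional)
  no writer field matches reader archived
  writer active: unknown to reader
  => backward: COMPATIBLE
forward pass over Profile, reader schema v1, writer schema v2:
  avatar: paired with writer avatar (bytes -> bytes; writer required)
  id: paired with writer id (int64 -> int64; writer optional)
  zip: paired with writer zip (int64 -> int64; writer optional)
  no writer field matches reader active
  writer archived: unknown to reader
  => forward: COMPATIBLE


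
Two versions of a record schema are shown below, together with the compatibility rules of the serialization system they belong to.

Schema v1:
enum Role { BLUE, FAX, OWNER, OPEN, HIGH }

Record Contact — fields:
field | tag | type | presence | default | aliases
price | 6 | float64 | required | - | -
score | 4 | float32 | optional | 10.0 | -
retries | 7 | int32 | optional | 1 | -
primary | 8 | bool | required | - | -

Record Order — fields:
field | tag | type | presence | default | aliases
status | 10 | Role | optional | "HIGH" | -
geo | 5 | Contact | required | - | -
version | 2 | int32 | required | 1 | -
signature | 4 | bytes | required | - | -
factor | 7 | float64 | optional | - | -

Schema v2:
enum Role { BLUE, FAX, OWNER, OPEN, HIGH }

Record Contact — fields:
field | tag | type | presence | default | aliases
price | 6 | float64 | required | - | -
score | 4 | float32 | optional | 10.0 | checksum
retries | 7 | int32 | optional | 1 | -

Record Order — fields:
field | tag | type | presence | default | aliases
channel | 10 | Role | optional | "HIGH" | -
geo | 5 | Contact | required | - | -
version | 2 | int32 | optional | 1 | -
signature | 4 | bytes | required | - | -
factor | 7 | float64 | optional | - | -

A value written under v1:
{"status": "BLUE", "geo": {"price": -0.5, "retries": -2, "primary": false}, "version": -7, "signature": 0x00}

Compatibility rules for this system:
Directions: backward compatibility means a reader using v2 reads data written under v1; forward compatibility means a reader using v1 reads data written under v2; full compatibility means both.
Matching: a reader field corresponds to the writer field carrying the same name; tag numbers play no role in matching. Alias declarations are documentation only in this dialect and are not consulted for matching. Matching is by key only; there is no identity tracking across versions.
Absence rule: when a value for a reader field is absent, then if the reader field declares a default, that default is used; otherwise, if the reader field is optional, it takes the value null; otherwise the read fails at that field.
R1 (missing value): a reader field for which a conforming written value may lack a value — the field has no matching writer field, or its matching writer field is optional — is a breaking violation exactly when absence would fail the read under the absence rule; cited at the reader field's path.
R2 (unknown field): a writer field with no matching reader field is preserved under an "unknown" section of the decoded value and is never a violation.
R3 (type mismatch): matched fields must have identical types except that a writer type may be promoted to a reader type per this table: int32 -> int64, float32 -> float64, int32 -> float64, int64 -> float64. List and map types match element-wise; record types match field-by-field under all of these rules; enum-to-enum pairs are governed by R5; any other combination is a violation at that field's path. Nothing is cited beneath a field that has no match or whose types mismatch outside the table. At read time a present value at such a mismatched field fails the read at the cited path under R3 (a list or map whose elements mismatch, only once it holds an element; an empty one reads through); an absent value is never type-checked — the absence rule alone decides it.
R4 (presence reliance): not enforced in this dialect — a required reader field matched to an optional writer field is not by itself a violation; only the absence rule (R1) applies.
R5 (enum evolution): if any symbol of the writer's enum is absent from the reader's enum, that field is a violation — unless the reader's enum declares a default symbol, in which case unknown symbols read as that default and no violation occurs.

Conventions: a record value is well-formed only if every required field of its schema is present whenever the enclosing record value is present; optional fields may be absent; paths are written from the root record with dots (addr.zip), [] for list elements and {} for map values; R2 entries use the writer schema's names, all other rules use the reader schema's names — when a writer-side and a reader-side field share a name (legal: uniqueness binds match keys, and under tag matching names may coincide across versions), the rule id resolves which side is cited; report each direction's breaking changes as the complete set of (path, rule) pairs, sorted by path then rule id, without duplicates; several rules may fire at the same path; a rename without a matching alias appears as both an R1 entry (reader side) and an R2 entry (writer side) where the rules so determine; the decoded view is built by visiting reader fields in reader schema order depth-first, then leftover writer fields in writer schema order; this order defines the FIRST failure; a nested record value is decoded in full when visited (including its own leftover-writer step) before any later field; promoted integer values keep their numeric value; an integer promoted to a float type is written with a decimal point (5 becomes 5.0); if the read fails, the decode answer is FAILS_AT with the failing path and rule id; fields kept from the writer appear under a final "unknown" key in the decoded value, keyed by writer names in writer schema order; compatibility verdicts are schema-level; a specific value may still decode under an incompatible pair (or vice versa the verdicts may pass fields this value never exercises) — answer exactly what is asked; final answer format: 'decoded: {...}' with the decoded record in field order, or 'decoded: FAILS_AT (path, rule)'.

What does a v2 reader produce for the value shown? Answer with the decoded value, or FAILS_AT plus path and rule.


decoded: {"channel": "HIGH", "geo": {"price": -0.5, "score": 10.0, "retries": -2, "unknown": {"primary": false}}, "version": -7, "signature": 0x00, "factor": null, "unknown": {"status": "BLUE"}}

each type pair in Order: writer, then reader
decode walk for Order under reader schema v2:
  channel := "HIGH" (no value, default fills)
  geo.price := -0.5
  geo.score := 10.0 (no value, default fills)
  geo.retries := -2
  writer geo.primary: kept under "unknown"
  version := -7
  signature := 0x00
  factor := null (not supplied -> null)
  writer status: kept under "unknown"
  => decoded: {"channel": "HIGH", "geo": {"price": -0.5, "score": 10.0, "retries": -2, "unknown": {"primary": false}}, "version": -7, "signature": 0x00, "factor": null, "unknown": {"status": "BLUE"}}
the rest of the Order diff is inert for this question:
  field version in record Order: required changed to optional -> no rule fires on it and the decoded Order view is identical with or without it


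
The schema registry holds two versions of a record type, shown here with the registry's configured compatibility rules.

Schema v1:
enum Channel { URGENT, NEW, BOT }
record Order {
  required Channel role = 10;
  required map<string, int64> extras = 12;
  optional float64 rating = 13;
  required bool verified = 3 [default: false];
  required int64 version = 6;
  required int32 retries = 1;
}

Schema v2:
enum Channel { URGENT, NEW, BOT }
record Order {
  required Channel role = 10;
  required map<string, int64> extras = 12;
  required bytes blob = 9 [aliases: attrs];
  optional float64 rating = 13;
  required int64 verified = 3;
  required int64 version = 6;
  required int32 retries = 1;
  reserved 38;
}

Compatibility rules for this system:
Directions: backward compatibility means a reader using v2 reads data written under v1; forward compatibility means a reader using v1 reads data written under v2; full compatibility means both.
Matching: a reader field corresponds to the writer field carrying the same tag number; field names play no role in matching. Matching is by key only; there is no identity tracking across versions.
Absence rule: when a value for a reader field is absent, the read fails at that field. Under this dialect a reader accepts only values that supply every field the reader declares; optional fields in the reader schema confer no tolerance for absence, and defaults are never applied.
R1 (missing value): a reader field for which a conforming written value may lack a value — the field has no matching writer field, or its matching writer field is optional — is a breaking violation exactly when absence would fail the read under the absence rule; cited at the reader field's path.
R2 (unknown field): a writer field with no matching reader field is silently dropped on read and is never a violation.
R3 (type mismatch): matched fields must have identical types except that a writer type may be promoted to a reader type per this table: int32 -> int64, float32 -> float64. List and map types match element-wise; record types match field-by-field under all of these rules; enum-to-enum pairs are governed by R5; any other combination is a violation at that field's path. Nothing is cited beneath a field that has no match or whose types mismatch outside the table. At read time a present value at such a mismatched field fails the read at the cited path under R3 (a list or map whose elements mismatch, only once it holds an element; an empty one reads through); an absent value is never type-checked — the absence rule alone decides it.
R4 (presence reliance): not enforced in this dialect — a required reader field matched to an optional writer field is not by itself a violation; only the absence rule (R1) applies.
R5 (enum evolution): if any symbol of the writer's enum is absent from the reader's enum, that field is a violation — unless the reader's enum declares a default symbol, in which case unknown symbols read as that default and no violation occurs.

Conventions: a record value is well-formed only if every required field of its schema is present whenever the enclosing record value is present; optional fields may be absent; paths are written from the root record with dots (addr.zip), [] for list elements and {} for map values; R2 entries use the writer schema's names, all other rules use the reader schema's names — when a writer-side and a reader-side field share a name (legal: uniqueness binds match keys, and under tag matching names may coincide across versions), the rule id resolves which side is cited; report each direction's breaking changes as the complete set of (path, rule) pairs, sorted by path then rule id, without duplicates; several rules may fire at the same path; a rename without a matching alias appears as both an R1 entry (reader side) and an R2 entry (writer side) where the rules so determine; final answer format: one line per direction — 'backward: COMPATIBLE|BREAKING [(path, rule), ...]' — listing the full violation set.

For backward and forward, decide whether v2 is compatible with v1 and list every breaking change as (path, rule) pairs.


backward: BREAKING [(blob, R1), (rating, R1), (verified, R3)]; forward: BREAKING [(rating, R1), (verified, R3)]

each type pair in Order: writer, then reader
checking backward for Order: reader v2 against writer v1:
  role: Channel -> Channel, writer required; from role
  extras: map<string, int64> -> map<string, int64>, writer required; from extras
  no writer field matches reader blob
  rating: float64 -> float64, writer optional; from rating
  verified: bool -> int64, writer required; from verified
  version: int64 -> int64, writer required; from version
  retries: int32 -> int32, writer required; from retries
  rule R1 violated at blob
  rule R1 violated at rating
  rule R3 violated at verified
  => 3 violation(s): backward is BREAKING for Order
checking forward for Order: reader v1 against writer v2:
  role: Channel -> Channel, writer required; from role
  extras: map<string, int64> -> map<string, int64>, writer required; from extras
  rating: float64 -> float64, writer optional; from rating
  verified: int64 -> bool, writer required; from verified
  version: int64 -> int64, writer required; from version
  retries: int32 -> int32, writer required; from retries
  writer blob: unknown to reader
  rule R1 violated at rating
  rule R3 violated at verified
  => 2 violation(s): forward is BREAKING for Order


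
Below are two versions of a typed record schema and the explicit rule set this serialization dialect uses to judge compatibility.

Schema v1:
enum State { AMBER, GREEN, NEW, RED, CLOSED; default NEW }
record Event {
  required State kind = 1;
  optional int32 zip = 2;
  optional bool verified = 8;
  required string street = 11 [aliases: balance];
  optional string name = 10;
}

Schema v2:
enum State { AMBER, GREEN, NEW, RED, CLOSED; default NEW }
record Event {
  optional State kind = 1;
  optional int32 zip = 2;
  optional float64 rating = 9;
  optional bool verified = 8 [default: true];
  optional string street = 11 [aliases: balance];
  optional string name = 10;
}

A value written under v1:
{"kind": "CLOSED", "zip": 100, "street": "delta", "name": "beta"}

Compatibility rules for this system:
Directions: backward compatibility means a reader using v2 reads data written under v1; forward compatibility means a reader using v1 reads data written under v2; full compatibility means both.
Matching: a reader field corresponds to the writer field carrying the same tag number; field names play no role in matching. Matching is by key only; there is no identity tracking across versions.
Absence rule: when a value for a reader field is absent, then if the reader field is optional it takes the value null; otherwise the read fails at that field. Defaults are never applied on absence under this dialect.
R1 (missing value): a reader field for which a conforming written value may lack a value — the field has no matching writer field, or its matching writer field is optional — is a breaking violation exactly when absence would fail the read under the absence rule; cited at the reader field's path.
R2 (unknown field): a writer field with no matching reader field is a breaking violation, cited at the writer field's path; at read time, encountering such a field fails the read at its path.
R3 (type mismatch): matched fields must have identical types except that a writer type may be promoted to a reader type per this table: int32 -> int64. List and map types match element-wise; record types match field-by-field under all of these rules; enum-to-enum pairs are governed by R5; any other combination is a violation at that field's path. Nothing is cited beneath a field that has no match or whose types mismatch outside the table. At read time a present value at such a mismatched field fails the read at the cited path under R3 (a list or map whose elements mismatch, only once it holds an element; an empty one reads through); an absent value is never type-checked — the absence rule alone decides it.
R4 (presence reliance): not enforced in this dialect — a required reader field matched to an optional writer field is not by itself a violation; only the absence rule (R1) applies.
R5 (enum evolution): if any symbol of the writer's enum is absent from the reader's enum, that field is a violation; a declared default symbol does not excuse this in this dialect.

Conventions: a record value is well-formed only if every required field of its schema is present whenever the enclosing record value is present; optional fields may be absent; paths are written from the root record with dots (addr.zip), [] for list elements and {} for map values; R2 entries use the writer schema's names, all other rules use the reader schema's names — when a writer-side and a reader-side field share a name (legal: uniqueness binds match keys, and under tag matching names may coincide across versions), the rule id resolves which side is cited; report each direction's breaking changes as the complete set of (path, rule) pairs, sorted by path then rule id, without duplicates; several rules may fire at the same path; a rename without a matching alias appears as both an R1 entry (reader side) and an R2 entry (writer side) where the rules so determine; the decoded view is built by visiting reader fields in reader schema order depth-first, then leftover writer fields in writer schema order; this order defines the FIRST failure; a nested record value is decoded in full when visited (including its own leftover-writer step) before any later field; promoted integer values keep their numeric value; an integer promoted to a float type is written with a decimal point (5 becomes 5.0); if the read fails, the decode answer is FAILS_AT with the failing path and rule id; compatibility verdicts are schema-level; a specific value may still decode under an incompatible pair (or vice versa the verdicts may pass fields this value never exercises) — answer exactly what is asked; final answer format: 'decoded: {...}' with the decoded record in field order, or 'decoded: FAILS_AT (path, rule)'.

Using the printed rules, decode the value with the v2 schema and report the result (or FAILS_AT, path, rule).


decoded: {"kind": "CLOSED", "zip": 100, "rating": null, "verified": null, "street": "delta", "name": "beta"}

the writer's type comes first in each Event pair
migrating the Event value to v2:
  kind := "CLOSED"
  zip := 100
  rating := null (absent, optional -> null)
  verified := null (absent, optional -> null)
  street := "delta"
  name := "beta"
  => decoded: {"kind": "CLOSED", "zip": 100, "rating": null, "verified": null, "street": "delta", "name": "beta"}
the other Event changes do not affect what is asked:
  field street in record Event: required changed to optional -> affects the rule determinations only; this particular Event value decodes identically
  field kind in record Event: required changed to optional -> affects the rule determinations only; this particular Event value decodes identically
  field verified in record Event: default set to true -> inert under this dialect — no rule fires on Event and the result does not move


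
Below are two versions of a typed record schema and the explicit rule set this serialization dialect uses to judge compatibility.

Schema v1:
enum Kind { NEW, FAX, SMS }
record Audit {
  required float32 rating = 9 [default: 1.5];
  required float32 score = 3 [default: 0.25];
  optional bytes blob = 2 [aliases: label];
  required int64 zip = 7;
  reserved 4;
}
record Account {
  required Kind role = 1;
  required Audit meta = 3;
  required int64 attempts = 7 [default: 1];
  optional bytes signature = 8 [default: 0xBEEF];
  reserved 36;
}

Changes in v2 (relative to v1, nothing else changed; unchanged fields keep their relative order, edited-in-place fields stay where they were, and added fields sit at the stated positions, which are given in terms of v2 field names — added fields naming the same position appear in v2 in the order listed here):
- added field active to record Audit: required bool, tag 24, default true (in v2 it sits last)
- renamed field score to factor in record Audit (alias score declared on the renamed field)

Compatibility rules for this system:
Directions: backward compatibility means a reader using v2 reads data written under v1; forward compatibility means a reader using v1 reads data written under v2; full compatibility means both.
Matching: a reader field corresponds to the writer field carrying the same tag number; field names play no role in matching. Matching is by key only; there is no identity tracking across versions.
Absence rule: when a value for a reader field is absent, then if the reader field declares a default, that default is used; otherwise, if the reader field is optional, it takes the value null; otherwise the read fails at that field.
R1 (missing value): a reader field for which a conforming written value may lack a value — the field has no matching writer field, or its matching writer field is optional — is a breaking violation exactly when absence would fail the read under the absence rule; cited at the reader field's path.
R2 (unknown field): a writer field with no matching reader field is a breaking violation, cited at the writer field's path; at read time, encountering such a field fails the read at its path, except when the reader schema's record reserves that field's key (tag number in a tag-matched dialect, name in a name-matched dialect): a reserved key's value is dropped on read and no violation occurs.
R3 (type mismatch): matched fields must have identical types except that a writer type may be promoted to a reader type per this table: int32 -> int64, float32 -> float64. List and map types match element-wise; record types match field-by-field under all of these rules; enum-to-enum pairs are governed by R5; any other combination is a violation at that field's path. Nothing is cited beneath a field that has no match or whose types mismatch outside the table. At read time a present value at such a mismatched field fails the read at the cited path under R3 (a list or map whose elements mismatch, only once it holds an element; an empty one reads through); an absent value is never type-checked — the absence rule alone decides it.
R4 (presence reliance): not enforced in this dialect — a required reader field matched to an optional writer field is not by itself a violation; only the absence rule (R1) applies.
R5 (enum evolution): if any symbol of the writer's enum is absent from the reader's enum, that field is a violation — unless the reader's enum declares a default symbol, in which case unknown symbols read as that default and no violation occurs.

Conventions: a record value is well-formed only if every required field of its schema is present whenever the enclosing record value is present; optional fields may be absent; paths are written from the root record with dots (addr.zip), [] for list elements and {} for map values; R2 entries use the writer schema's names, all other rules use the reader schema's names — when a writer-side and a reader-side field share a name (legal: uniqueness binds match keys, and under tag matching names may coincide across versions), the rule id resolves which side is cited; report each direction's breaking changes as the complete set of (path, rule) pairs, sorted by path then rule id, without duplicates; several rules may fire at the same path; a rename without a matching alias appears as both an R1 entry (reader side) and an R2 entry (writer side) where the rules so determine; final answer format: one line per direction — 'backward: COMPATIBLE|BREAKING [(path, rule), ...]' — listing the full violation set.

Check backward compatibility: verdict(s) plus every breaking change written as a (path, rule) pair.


backward: COMPATIBLE []

the writer's type comes first in each Account pair
backward on Account — v2 reading data written by v1:
  role: paired with writer role (Kind -> Kind; writer required)
  meta: paired with writer meta (Audit -> Audit; writer required)
  attempts: paired with writer attempts (int64 -> int64; writer required)
  signature: paired with writer signature (bytes -> bytes; writer optional)
  meta.rating: paired with writer meta.rating (float32 -> float32; writer required)
  meta.factor: paired with writer meta.score (float32 -> float32; writer required)
  meta.blob: paired with writer meta.blob (bytes -> bytes; writer optional)
  meta.zip: paired with writer meta.zip (int64 -> int64; writer required)
  meta.active: no writer-side match
  => backward verdict for Account: COMPATIBLE, no violations
remaining Account differences; none change what is asked:
  added field active to record Audit: required bool, tag 24, default true (in v2 it sits last) -> affects forward compatibility only, which is not asked
  renamed field score to factor in record Audit (alias score declared on the renamed field) -> inert for the asked Account verdict: nothing fires


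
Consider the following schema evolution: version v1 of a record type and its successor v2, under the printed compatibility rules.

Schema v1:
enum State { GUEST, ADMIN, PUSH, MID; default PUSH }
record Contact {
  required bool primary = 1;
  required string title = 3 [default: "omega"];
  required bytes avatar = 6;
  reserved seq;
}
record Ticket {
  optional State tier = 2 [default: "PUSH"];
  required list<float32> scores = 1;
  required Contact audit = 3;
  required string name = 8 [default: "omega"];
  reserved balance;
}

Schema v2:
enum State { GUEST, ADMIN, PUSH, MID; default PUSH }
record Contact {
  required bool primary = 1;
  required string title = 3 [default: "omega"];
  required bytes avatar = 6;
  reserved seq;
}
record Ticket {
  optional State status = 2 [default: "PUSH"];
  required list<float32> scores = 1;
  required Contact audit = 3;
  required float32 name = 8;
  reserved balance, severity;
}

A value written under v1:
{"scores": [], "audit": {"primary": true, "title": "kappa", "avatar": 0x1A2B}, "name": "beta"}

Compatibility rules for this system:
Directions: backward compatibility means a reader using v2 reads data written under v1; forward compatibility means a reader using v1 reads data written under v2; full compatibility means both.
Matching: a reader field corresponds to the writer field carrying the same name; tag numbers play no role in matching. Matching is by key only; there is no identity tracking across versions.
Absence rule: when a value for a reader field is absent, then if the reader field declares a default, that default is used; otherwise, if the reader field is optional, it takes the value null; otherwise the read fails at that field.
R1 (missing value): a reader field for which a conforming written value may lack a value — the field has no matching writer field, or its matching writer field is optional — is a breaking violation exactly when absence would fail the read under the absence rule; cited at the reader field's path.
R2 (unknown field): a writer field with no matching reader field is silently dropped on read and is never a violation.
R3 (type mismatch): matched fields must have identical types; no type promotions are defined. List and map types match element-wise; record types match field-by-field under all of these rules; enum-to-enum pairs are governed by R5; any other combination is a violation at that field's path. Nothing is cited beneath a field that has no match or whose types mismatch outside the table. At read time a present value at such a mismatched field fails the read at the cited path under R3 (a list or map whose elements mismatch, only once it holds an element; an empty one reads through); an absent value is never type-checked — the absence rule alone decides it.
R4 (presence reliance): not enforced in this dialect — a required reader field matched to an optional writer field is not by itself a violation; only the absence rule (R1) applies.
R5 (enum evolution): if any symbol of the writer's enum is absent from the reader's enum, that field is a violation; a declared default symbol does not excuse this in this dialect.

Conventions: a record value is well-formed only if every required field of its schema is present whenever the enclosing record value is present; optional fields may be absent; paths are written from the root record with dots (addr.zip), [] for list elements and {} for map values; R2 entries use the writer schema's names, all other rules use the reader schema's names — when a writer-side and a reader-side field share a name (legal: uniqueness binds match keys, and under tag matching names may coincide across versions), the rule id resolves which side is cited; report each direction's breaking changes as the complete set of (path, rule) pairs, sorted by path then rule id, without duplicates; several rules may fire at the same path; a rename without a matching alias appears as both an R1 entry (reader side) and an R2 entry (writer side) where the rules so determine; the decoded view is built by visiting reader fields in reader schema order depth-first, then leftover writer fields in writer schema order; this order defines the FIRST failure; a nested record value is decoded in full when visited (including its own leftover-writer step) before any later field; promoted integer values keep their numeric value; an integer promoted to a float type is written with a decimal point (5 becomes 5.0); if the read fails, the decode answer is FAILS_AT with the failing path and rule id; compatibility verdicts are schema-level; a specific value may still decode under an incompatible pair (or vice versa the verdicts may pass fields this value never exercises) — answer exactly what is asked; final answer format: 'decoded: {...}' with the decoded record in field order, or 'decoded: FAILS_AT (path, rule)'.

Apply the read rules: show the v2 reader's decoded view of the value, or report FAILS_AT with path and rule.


decoded: FAILS_AT (name, R3)

in Ticket below, arrows point writer -> reader
decode walk for Ticket under reader schema v2:
  status := "PUSH" (no value, default fills)
  scores := []
  audit.primary := true
  audit.title := "kappa"
  audit.avatar := 0x1A2B
  read fails at name under R3
  => FAILS_AT (name, R3)
remaining Ticket differences; none change what is asked:
  renamed field tier to status in record Ticket -> no rule fires on it and the decoded Ticket view is identical with or without it
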